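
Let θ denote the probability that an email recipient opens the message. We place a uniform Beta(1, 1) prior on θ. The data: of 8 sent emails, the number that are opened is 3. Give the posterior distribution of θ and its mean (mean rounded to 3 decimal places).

The binomial likelihood is conjugate to the Beta prior: with 3 successes and 5 failures, the posterior is Beta(1+3, 1+5) = Beta(4, 6).
E[θ | data] = 4/(4+6) = 0.400.

Posterior: Beta(4, 6); mean ≈ 0.400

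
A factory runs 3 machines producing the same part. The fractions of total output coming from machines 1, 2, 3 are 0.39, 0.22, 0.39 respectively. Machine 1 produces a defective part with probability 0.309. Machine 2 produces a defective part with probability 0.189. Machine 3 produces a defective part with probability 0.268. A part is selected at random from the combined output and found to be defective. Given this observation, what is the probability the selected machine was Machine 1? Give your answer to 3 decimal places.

P(defective|M1) = 0.309; P(defective|M2) = 0.189; P(defective|M3) = 0.268.
Prior × likelihood for each source: 0.39·0.309=0.1205, 0.22·0.189=0.04158, 0.39·0.268=0.1045. Summing gives P(defective) = 0.26661.
P(Machine 1 | defective) = 0.1205 / 0.26661 = 0.452.

Posterior probability ≈ 0.452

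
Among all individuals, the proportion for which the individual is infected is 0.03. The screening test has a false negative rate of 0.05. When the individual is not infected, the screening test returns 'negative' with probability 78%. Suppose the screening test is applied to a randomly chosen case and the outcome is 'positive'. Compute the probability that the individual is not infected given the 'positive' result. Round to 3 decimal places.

P(¬H | E) ≈ 0.882

Let H be the event that the individual is infected. P(H) = 0.03, so P(¬H) = 0.97. With E the 'positive' result, P(E|H) = 0.95 and P(E|¬H) = 0.22.
P(E) = 0.95·0.03 + 0.22·0.97 = 0.028500 + 0.21340 = 0.24190.
By Bayes' theorem, P(H|E) = 0.028500 / 0.24190 = 0.118. Hence P(¬H|E) = 1 − 0.118 = 0.882.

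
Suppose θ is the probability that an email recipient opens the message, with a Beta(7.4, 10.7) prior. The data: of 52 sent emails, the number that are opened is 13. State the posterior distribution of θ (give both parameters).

Posterior: Beta(20.4, 49.7)

Observing 13 successes and 39 failures updates Beta(7.4, 10.7) by adding the success and failure counts to the two shape parameters: α = 7.4+13 = 20.4, β = 10.7+39 = 49.7.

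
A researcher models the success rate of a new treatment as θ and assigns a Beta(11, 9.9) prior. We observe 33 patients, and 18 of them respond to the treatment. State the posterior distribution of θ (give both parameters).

Posterior: Beta(29, 24.9)

Observing 18 successes and 15 failures updates Beta(11, 9.9) by adding the success and failure counts to the two shape parameters: α = 11+18 = 29, β = 9.9+15 = 24.9.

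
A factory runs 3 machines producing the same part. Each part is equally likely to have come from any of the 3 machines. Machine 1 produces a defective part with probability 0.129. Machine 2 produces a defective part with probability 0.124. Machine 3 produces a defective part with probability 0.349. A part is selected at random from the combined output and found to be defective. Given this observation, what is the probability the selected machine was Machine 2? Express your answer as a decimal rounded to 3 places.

Tabulate prior·likelihood by source: [1] prior 0.333333, lik 0.129, product 0.04300; [2] prior 0.333333, lik 0.124, product 0.04133; [3] prior 0.333333, lik 0.349, product 0.1163.
Normalizing constant = 0.20067; the posterior for Machine 2 is its product over the sum, 0.04133/0.20067 = 0.206.

Posterior probability ≈ 0.206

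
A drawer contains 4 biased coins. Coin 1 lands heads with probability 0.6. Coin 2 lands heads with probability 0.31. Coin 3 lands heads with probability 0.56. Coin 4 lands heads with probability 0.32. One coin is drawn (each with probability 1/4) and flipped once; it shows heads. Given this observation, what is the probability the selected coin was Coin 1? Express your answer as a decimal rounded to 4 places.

Tabulate prior·likelihood by source: [1] prior 0.25, lik 0.6, product 0.1500; [2] prior 0.25, lik 0.31, product 0.07750; [3] prior 0.25, lik 0.56, product 0.1400; [4] prior 0.25, lik 0.32, product 0.08000.
Normalizing constant = 0.44750; the posterior for Coin 1 is its product over the sum, 0.1500/0.44750 = 0.3352.

Posterior probability ≈ 0.3352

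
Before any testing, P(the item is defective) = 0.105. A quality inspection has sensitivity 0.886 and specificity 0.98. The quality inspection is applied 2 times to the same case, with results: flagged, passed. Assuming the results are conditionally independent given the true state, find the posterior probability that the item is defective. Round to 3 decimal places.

Posterior P(H) ≈ 0.377

Let H be the event that the item is defective; start with P(H) = 0.105. P('flagged'|H) = 0.886, P('flagged'|¬H) = 0.02.
Update on result 1 ('flagged'): P(H) ← 0.886·0.1050 / (0.886·0.1050 + 0.02·0.8950) = 0.093030/0.11093 = 0.8386.
Update on result 2 ('passed'): P(H) ← 0.114·0.8386 / (0.114·0.8386 + 0.98·0.1614) = 0.095605/0.25374 = 0.3768.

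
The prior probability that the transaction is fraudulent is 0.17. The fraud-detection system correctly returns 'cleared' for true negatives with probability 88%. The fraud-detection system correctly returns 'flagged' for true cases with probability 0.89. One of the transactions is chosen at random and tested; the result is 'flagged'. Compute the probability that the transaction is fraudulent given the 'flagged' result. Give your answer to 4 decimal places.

Write H for 'the transaction is fraudulent'. Prior odds H:¬H = 0.17/0.83 = 0.20482. For the 'flagged' outcome, the likelihood ratio is 0.89/0.12 = 7.4167.
Posterior odds = 0.20482 × 7.4167 = 1.5191, so P(H|E) = 1.5191/(1+1.5191) = 0.6030.

P(H | E) ≈ 0.6030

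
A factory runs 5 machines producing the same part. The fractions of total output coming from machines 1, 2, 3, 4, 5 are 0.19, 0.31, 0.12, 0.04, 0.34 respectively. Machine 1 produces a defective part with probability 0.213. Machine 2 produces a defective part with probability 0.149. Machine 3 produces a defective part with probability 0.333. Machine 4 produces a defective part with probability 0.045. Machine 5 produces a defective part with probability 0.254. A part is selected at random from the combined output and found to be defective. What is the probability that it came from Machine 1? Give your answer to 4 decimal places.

P(defective|M1) = 0.213; P(defective|M2) = 0.149; P(defective|M3) = 0.333; P(defective|M4) = 0.045; P(defective|M5) = 0.254.
Prior × likelihood for each source: 0.19·0.213=0.04047, 0.31·0.149=0.04619, 0.12·0.333=0.03996, 0.04·0.045=0.001800, 0.34·0.254=0.08636. Summing gives P(defective) = 0.21478.
P(Machine 1 | defective) = 0.04047 / 0.21478 = 0.1884.

Posterior probability ≈ 0.1884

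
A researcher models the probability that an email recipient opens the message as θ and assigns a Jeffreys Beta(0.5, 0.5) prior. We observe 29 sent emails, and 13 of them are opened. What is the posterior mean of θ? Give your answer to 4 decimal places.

Posterior mean ≈ 0.4500

The binomial likelihood is conjugate to the Beta prior: with 13 successes and 16 failures, the posterior is Beta(0.5+13, 0.5+16) = Beta(13.5, 16.5).
Posterior mean = α/(α+β) = 13.5/30 = 0.4500.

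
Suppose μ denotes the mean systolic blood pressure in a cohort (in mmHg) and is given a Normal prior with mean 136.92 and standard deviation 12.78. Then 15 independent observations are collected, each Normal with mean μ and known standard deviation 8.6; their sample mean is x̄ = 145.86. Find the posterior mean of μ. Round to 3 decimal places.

Prior precision 1/τ₀² = 1/12.78² = 0.00612263; data precision n/σ² = 15/8.6² = 0.202812.
Posterior precision = 0.00612263 + 0.202812 = 0.208935.
Posterior mean = (0.00612263·136.92 + 0.202812·145.86) / 0.208935 = 145.598.

Posterior mean ≈ 145.598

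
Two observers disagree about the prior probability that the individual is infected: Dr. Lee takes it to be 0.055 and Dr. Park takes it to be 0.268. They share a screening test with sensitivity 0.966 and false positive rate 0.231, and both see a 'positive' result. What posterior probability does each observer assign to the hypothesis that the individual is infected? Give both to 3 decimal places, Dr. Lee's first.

Dr. Lee: 0.196; Dr. Park: 0.605

P('+'|H) = 0.966, P('+'|¬H) = 0.231.
Dr. Lee: numerator 0.966·0.055 = 0.053130; evidence = 0.053130+0.231·0.945 = 0.27142; posterior = 0.196.
Dr. Park: numerator 0.966·0.268 = 0.25889; evidence = 0.25889+0.231·0.732 = 0.42798; posterior = 0.605.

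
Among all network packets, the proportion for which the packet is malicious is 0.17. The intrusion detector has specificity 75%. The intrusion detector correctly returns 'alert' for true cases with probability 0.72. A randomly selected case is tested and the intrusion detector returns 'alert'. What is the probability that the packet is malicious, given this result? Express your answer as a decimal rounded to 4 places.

Write H for 'the packet is malicious'. Prior odds H:¬H = 0.17/0.83 = 0.20482. For the 'alert' outcome, the likelihood ratio is 0.72/0.25 = 2.8800.
Posterior odds = 0.20482 × 2.8800 = 0.58988, so P(H|E) = 0.58988/(1+0.58988) = 0.3710.

P(H | E) ≈ 0.3710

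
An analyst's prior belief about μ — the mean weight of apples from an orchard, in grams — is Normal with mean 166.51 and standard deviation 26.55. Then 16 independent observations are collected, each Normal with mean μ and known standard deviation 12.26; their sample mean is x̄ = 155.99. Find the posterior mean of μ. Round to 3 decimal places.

Posterior mean ≈ 156.128

With known σ, the Normal prior is conjugate. Weight on the data is w = (n/σ²)/(n/σ² + 1/τ₀²) = 0.106448/(0.106448+0.00141864) = 0.98685.
Posterior mean = w·x̄ + (1−w)·μ₀ = 0.98685·155.99 + 0.013152·166.51 = 156.128.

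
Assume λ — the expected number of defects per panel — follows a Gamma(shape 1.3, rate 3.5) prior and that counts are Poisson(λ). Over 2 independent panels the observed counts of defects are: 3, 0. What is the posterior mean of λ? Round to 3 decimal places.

Total count ∑xᵢ = 3 over n = 2 panels.
Gamma is conjugate to the Poisson likelihood: posterior is Gamma(shape = 1.3+3 = 4.3, rate = 3.5+2 = 5.5).
Posterior mean = shape/rate = 4.3/5.5 = 0.782.

Posterior mean ≈ 0.782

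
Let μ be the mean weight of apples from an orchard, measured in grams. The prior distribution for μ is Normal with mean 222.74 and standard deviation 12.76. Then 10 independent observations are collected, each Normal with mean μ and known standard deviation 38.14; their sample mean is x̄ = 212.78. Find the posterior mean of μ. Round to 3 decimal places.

Prior precision 1/τ₀² = 1/12.76² = 0.00614184; data precision n/σ² = 10/38.14² = 0.00687446.
Posterior precision = 0.00614184 + 0.00687446 = 0.0130163.
Posterior mean = (0.00614184·222.74 + 0.00687446·212.78) / 0.0130163 = 217.480.

Posterior mean ≈ 217.480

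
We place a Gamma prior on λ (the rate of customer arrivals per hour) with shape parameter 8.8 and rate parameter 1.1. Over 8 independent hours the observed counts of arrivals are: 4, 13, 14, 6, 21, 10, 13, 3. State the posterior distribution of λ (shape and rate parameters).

Posterior: Gamma(shape=92.8, rate=9.1)

The Poisson likelihood adds the total count to the shape and the number of exposure periods to the rate. Here ∑xᵢ = 84 and n = 8, so shape 8.8→92.8 and rate 1.1→9.1.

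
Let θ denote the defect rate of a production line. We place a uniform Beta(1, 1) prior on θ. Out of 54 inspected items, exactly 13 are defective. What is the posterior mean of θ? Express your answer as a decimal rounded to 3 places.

Posterior mean ≈ 0.250

Observing 13 successes and 41 failures updates Beta(1, 1) by adding the success and failure counts to the two shape parameters: α = 1+13 = 14, β = 1+41 = 42.
Posterior mean = α/(α+β) = 14/56 = 0.250.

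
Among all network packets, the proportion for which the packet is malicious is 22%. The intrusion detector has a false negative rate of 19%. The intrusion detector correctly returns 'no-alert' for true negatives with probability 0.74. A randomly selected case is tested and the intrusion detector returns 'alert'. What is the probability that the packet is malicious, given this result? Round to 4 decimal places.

P(H | E) ≈ 0.4677

Write H for 'the packet is malicious'. Prior odds H:¬H = 0.22/0.78 = 0.28205. For the 'alert' outcome, the likelihood ratio is 0.81/0.26 = 3.1154.
Posterior odds = 0.28205 × 3.1154 = 0.87870, so P(H|E) = 0.87870/(1+0.87870) = 0.4677.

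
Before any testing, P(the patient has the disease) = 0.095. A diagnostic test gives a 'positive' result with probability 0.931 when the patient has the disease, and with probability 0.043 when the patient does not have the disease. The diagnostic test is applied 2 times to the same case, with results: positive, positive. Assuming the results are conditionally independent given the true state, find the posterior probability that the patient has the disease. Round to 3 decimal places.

Posterior P(H) ≈ 0.980

Let H be the event that the patient has the disease; start with P(H) = 0.095. P('positive'|H) = 0.931, P('positive'|¬H) = 0.043.
Update on result 1 ('positive'): P(H) ← 0.931·0.0950 / (0.931·0.0950 + 0.043·0.9050) = 0.088445/0.12736 = 0.6944.
Update on result 2 ('positive'): P(H) ← 0.931·0.6944 / (0.931·0.6944 + 0.043·0.3056) = 0.64653/0.65967 = 0.9801.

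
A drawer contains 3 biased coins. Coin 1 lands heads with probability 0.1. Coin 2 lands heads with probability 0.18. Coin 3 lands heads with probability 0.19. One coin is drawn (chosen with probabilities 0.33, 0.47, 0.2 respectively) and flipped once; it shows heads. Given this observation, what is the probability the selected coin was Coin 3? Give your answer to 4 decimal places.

P(heads|C1) = 0.1; P(heads|C2) = 0.18; P(heads|C3) = 0.19.
Prior × likelihood for each source: 0.33·0.1=0.03300, 0.47·0.18=0.08460, 0.2·0.19=0.03800. Summing gives P(heads) = 0.15560.
P(Coin 3 | heads) = 0.03800 / 0.15560 = 0.2442.

Posterior probability ≈ 0.2442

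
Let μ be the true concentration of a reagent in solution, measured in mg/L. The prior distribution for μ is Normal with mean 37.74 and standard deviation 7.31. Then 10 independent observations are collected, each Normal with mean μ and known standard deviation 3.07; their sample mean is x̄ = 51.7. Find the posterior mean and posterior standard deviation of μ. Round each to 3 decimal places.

Posterior mean ≈ 51.458; posterior SD ≈ 0.962

Prior precision 1/τ₀² = 1/7.31² = 0.0187139; data precision n/σ² = 10/3.07² = 1.06102.
Posterior precision = 0.0187139 + 1.06102 = 1.07973, giving posterior SD = 1/√1.07973 = 0.962.
Posterior mean = (0.0187139·37.74 + 1.06102·51.7) / 1.07973 = 51.458.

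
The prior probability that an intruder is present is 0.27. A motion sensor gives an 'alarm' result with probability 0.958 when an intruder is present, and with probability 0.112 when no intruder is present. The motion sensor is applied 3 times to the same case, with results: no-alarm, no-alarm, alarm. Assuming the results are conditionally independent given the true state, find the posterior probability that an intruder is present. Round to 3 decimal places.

Posterior P(H) ≈ 0.007

Let H be the event that an intruder is present; start with P(H) = 0.27. P('alarm'|H) = 0.958, P('alarm'|¬H) = 0.112.
Update on result 1 ('no-alarm'): P(H) ← 0.042·0.2700 / (0.042·0.2700 + 0.888·0.7300) = 0.011340/0.65958 = 0.0172.
Update on result 2 ('no-alarm'): P(H) ← 0.042·0.0172 / (0.042·0.0172 + 0.888·0.9828) = 0.00072210/0.87345 = 0.0008.
Update on result 3 ('alarm'): P(H) ← 0.958·0.0008 / (0.958·0.0008 + 0.112·0.9992) = 0.00079199/0.11270 = 0.0070.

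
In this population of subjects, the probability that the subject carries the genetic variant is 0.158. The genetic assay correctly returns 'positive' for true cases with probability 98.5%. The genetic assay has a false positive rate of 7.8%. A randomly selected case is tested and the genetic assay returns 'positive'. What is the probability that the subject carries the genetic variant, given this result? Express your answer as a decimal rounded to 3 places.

Let H be the event that the subject carries the genetic variant. P(H) = 0.158, so P(¬H) = 0.842. With E the 'positive' result, P(E|H) = 0.985 and P(E|¬H) = 0.078.
P(E) = 0.985·0.158 + 0.078·0.842 = 0.15563 + 0.065676 = 0.22131.
By Bayes' theorem, P(H|E) = 0.15563 / 0.22131 = 0.703.

P(H | E) ≈ 0.703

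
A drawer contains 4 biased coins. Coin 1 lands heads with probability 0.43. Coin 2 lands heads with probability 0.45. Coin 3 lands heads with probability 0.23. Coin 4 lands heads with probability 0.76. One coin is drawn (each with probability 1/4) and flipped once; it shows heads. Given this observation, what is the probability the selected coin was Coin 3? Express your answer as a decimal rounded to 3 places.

Posterior probability ≈ 0.123

P(heads|C1) = 0.43; P(heads|C2) = 0.45; P(heads|C3) = 0.23; P(heads|C4) = 0.76.
Prior × likelihood for each source: 0.25·0.43=0.1075, 0.25·0.45=0.1125, 0.25·0.23=0.05750, 0.25·0.76=0.1900. Summing gives P(heads) = 0.46750.
P(Coin 3 | heads) = 0.05750 / 0.46750 = 0.123.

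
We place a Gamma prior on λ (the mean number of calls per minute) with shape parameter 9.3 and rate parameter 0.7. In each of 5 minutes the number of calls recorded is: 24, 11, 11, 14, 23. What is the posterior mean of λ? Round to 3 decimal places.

Posterior mean ≈ 16.193

Total count ∑xᵢ = 83 over n = 5 minutes.
Gamma is conjugate to the Poisson likelihood: posterior is Gamma(shape = 9.3+83 = 92.3, rate = 0.7+5 = 5.7).
Posterior mean = shape/rate = 92.3/5.7 = 16.193.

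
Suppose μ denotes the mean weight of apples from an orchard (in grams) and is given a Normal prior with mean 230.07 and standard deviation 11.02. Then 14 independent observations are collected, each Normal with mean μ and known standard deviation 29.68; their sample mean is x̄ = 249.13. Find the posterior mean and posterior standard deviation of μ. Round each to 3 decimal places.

Posterior mean ≈ 242.625; posterior SD ≈ 6.438

Prior precision 1/τ₀² = 1/11.02² = 0.00823449; data precision n/σ² = 14/29.68² = 0.0158928.
Posterior precision = 0.00823449 + 0.0158928 = 0.0241273, giving posterior SD = 1/√0.0241273 = 6.438.
Posterior mean = (0.00823449·230.07 + 0.0158928·249.13) / 0.0241273 = 242.625.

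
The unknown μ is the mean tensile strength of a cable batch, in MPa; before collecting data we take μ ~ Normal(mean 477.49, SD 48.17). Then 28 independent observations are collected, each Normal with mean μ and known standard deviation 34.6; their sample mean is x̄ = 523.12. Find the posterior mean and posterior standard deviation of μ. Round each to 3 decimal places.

Posterior mean ≈ 522.294; posterior SD ≈ 6.479

Prior precision 1/τ₀² = 1/48.17² = 0.00043097; data precision n/σ² = 28/34.6² = 0.0233887.
Posterior precision = 0.00043097 + 0.0233887 = 0.0238197, giving posterior SD = 1/√0.0238197 = 6.479.
Posterior mean = (0.00043097·477.49 + 0.0233887·523.12) / 0.0238197 = 522.294.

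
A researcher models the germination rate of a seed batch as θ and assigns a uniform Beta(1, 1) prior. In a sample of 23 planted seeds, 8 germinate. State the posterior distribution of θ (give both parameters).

The binomial likelihood is conjugate to the Beta prior: with 8 successes and 15 failures, the posterior is Beta(1+8, 1+15) = Beta(9, 16).

Posterior: Beta(9, 16)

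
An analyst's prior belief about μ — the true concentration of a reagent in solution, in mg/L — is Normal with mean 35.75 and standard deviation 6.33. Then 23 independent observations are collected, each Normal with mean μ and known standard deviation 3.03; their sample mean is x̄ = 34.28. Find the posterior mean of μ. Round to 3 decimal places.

With known σ, the Normal prior is conjugate. Weight on the data is w = (n/σ²)/(n/σ² + 1/τ₀²) = 2.50520/(2.50520+0.0249570) = 0.99014.
Posterior mean = w·x̄ + (1−w)·μ₀ = 0.99014·34.28 + 0.0098638·35.75 = 34.294.

Posterior mean ≈ 34.294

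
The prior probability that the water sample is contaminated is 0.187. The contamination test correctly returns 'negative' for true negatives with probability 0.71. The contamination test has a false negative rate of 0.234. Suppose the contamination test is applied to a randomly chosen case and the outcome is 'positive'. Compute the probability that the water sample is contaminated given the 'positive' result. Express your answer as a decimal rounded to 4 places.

Write H for 'the water sample is contaminated'. Prior odds H:¬H = 0.187/0.813 = 0.23001. For the 'positive' outcome, the likelihood ratio is 0.766/0.29 = 2.6414.
Posterior odds = 0.23001 × 2.6414 = 0.60755, so P(H|E) = 0.60755/(1+0.60755) = 0.3779.

P(H | E) ≈ 0.3779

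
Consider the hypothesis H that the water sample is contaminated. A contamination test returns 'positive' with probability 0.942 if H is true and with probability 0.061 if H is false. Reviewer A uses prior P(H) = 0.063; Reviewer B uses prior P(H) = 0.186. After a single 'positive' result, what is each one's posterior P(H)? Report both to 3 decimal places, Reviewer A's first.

The likelihood ratio for a 'positive' result is 0.942/0.061 = 15.443.
Reviewer A: prior odds 0.063/0.937 = 0.067236; posterior odds 1.0383; posterior probability 0.509.
Reviewer B: prior odds 0.186/0.814 = 0.22850; posterior odds 3.5287; posterior probability 0.779.

Reviewer A: 0.509; Reviewer B: 0.779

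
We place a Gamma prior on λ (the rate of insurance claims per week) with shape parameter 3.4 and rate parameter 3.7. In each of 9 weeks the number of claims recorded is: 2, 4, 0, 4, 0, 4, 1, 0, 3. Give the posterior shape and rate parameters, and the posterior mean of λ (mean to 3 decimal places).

Posterior: Gamma(shape=21.4, rate=12.7); mean ≈ 1.685

Total count ∑xᵢ = 18 over n = 9 weeks.
Gamma is conjugate to the Poisson likelihood: posterior is Gamma(shape = 3.4+18 = 21.4, rate = 3.7+9 = 12.7).
E[λ | data] = 21.4/12.7 = 1.685.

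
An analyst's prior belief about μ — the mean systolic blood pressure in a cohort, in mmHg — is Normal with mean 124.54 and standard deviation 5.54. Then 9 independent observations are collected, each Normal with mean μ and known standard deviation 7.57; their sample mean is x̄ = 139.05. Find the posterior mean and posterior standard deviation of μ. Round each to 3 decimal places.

With known σ, the Normal prior is conjugate. Weight on the data is w = (n/σ²)/(n/σ² + 1/τ₀²) = 0.157055/(0.157055+0.0325822) = 0.82819.
Posterior mean = w·x̄ + (1−w)·μ₀ = 0.82819·139.05 + 0.17181·124.54 = 136.557. Posterior variance = 1/(0.157055+0.0325822) = 5.27324, so SD = 2.296.

Posterior mean ≈ 136.557; posterior SD ≈ 2.296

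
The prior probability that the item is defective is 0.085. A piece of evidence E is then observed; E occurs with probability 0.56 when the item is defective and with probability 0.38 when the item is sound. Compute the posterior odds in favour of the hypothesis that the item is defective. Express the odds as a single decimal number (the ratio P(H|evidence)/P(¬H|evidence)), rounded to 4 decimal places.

Posterior odds ≈ 0.1369

Prior odds = 0.085/(1−0.085) = 0.092896.
Likelihood ratio for E = 0.56/0.38 = 1.4737.
Posterior odds = prior odds × LR = 0.13690.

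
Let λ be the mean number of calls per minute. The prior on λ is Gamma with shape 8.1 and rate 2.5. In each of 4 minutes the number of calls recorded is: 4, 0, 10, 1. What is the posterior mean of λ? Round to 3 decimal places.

Total count ∑xᵢ = 15 over n = 4 minutes.
Gamma is conjugate to the Poisson likelihood: posterior is Gamma(shape = 8.1+15 = 23.1, rate = 2.5+4 = 6.5).
E[λ | data] = 23.1/6.5 = 3.554.

Posterior mean ≈ 3.554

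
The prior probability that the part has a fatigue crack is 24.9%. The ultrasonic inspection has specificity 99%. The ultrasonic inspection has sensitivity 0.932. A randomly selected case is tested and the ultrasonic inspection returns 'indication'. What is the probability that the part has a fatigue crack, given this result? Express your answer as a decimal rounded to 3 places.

Let H be the event that the part has a fatigue crack. P(H) = 0.249, so P(¬H) = 0.751. With E the 'indication' result, P(E|H) = 0.932 and P(E|¬H) = 0.01.
P(E) = 0.932·0.249 + 0.01·0.751 = 0.23207 + 0.0075100 = 0.23958.
By Bayes' theorem, P(H|E) = 0.23207 / 0.23958 = 0.969.

P(H | E) ≈ 0.969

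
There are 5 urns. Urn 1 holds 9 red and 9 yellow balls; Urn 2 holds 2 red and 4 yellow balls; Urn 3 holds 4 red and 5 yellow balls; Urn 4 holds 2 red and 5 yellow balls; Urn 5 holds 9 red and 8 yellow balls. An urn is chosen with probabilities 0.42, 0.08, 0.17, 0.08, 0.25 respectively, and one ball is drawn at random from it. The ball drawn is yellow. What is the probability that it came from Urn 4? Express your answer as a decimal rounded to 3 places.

Tabulate prior·likelihood by source: [1] prior 0.42, lik 0.5, product 0.2100; [2] prior 0.08, lik 0.6667, product 0.05333; [3] prior 0.17, lik 0.5556, product 0.09444; [4] prior 0.08, lik 0.7143, product 0.05714; [5] prior 0.25, lik 0.4706, product 0.1176.
Normalizing constant = 0.53257; the posterior for Urn 4 is its product over the sum, 0.05714/0.53257 = 0.107.

Posterior probability ≈ 0.107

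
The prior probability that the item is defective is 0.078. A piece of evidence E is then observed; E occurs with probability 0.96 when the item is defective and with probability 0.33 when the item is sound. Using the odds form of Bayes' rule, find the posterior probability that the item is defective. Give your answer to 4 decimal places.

Posterior probability ≈ 0.1975

Prior odds = 0.078/(1−0.078) = 0.084599.
Likelihood ratio for E = 0.96/0.33 = 2.9091.
Posterior odds = prior odds × LR = 0.24611.
Posterior probability = odds/(1+odds) = 0.24611/1.2461 = 0.1975.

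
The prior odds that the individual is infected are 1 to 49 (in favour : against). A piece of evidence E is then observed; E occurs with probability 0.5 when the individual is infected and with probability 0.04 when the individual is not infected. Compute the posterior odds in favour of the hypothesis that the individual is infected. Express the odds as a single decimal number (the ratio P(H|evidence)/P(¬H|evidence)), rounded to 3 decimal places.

Posterior odds ≈ 0.255

Prior odds = 1/49 = 0.020408. In log-odds, ln(0.020408) = -3.8918.
Add log likelihood ratio: ln(12.500) = 2.5257.
Posterior log-odds = -1.3661, so posterior odds = exp(-1.3661) = 0.25510.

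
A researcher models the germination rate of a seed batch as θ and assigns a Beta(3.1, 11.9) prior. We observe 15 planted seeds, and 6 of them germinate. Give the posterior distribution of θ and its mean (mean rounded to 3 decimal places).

The binomial likelihood is conjugate to the Beta prior: with 6 successes and 9 failures, the posterior is Beta(3.1+6, 11.9+9) = Beta(9.1, 20.9).
Posterior mean = α/(α+β) = 9.1/30 = 0.303.

Posterior: Beta(9.1, 20.9); mean ≈ 0.303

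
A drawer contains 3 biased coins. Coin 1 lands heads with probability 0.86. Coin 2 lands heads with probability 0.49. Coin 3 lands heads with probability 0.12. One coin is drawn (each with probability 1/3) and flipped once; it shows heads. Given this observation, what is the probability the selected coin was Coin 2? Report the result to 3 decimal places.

Tabulate prior·likelihood by source: [1] prior 0.333333, lik 0.86, product 0.2867; [2] prior 0.333333, lik 0.49, product 0.1633; [3] prior 0.333333, lik 0.12, product 0.04000.
Normalizing constant = 0.49000; the posterior for Coin 2 is its product over the sum, 0.1633/0.49000 = 0.333.

Posterior probability ≈ 0.333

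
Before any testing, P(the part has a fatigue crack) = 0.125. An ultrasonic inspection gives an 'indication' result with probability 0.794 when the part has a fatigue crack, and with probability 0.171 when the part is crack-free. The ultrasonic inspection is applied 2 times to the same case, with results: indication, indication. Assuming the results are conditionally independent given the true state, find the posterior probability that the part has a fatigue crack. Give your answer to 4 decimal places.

Let H be the event that the part has a fatigue crack; start with P(H) = 0.125. P('indication'|H) = 0.794, P('indication'|¬H) = 0.171.
Update on result 1 ('indication'): P(H) ← 0.794·0.1250 / (0.794·0.1250 + 0.171·0.8750) = 0.099250/0.24888 = 0.3988.
Update on result 2 ('indication'): P(H) ← 0.794·0.3988 / (0.794·0.3988 + 0.171·0.6012) = 0.31664/0.41945 = 0.7549.

Posterior P(H) ≈ 0.7549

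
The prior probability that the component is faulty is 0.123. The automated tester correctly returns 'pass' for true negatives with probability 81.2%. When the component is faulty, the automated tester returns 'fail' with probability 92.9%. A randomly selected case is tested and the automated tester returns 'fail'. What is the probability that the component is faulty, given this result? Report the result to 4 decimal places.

P(H | E) ≈ 0.4093

Write H for 'the component is faulty'. Prior odds H:¬H = 0.123/0.877 = 0.14025. For the 'fail' outcome, the likelihood ratio is 0.929/0.188 = 4.9415.
Posterior odds = 0.14025 × 4.9415 = 0.69305, so P(H|E) = 0.69305/(1+0.69305) = 0.4093.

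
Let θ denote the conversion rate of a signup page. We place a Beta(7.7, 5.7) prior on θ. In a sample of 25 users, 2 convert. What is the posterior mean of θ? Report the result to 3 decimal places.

Posterior mean ≈ 0.253

The binomial likelihood is conjugate to the Beta prior: with 2 successes and 23 failures, the posterior is Beta(7.7+2, 5.7+23) = Beta(9.7, 28.7).
E[θ | data] = 9.7/(9.7+28.7) = 0.253.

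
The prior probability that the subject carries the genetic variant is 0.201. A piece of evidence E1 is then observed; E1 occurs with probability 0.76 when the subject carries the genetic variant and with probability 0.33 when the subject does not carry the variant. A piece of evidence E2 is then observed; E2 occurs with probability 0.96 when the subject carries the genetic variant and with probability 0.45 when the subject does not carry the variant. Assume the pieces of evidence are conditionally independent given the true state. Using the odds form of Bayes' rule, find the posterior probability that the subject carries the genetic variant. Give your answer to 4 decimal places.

Prior odds = 0.201/(1−0.201) = 0.25156. In log-odds, ln(0.25156) = -1.3801.
Add log likelihood ratios: ln(2.3030) + ln(2.1333) = 1.5919.
Posterior log-odds = 0.21186, so posterior odds = exp(0.21186) = 1.2360. Converting, P(H|E) = 1.2360/2.2360 = 0.5528.

Posterior probability ≈ 0.5528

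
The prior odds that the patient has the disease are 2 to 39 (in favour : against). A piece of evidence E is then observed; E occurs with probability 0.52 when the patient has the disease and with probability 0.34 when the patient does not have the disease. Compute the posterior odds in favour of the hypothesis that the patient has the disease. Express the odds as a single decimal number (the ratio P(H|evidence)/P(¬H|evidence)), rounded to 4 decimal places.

Posterior odds ≈ 0.0784

Prior odds = 2/39 = 0.051282. In log-odds, ln(0.051282) = -2.9704.
Add log likelihood ratio: ln(1.5294) = 0.42488.
Posterior log-odds = -2.5455, so posterior odds = exp(-2.5455) = 0.078431.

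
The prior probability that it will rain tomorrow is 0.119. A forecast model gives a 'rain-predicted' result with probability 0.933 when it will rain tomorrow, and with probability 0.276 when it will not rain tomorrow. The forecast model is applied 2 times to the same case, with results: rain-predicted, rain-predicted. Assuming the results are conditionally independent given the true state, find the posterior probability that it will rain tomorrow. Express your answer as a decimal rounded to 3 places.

Posterior P(H) ≈ 0.607

Let H be the event that it will rain tomorrow; start with P(H) = 0.119. P('rain-predicted'|H) = 0.933, P('rain-predicted'|¬H) = 0.276.
Update on result 1 ('rain-predicted'): P(H) ← 0.933·0.1190 / (0.933·0.1190 + 0.276·0.8810) = 0.11103/0.35418 = 0.3135.
Update on result 2 ('rain-predicted'): P(H) ← 0.933·0.3135 / (0.933·0.3135 + 0.276·0.6865) = 0.29247/0.48195 = 0.6068.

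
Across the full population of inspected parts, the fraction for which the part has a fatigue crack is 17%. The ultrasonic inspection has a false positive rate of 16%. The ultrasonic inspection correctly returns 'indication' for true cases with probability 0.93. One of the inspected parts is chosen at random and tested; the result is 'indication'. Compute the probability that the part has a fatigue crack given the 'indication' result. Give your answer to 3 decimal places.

P(H | E) ≈ 0.543

Let H be the event that the part has a fatigue crack. P(H) = 0.17, so P(¬H) = 0.83. With E the 'indication' result, P(E|H) = 0.93 and P(E|¬H) = 0.16.
P(E) = 0.93·0.17 + 0.16·0.83 = 0.15810 + 0.13280 = 0.29090.
By Bayes' theorem, P(H|E) = 0.15810 / 0.29090 = 0.543.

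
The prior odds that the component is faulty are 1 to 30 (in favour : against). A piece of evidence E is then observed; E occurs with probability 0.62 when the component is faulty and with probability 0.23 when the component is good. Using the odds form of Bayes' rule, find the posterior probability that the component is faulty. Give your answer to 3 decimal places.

Posterior probability ≈ 0.082

Prior odds = 1/30 = 0.033333. In log-odds, ln(0.033333) = -3.4012.
Add log likelihood ratio: ln(2.6957) = 0.99164.
Posterior log-odds = -2.4096, so posterior odds = exp(-2.4096) = 0.089855. Converting, P(H|E) = 0.089855/1.0899 = 0.082.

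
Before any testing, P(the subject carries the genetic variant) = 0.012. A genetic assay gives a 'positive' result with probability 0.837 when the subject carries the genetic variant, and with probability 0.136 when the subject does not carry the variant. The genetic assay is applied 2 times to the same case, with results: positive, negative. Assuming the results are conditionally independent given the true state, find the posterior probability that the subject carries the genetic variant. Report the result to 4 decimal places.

Let H be the event that the subject carries the genetic variant; start with P(H) = 0.012. P('positive'|H) = 0.837, P('positive'|¬H) = 0.136.
Update on result 1 ('positive'): P(H) ← 0.837·0.0120 / (0.837·0.0120 + 0.136·0.9880) = 0.010044/0.14441 = 0.0696.
Update on result 2 ('negative'): P(H) ← 0.163·0.0696 / (0.163·0.0696 + 0.864·0.9304) = 0.011337/0.81524 = 0.0139.

Posterior P(H) ≈ 0.0139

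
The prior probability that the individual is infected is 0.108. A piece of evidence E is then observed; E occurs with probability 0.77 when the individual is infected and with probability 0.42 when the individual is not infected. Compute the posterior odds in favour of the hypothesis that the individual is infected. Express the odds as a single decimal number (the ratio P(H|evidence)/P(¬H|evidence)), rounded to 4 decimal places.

Prior odds = 0.108/(1−0.108) = 0.12108.
Likelihood ratio for E = 0.77/0.42 = 1.8333.
Posterior odds = prior odds × LR = 0.22197.

Posterior odds ≈ 0.2220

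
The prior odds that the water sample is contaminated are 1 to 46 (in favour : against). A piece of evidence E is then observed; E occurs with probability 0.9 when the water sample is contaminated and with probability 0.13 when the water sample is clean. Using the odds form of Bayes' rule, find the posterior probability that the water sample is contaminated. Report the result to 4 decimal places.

Prior odds = 1/46 = 0.021739. In log-odds, ln(0.021739) = -3.8286.
Add log likelihood ratio: ln(6.9231) = 1.9349.
Posterior log-odds = -1.8938, so posterior odds = exp(-1.8938) = 0.15050. Converting, P(H|E) = 0.15050/1.1505 = 0.1308.

Posterior probability ≈ 0.1308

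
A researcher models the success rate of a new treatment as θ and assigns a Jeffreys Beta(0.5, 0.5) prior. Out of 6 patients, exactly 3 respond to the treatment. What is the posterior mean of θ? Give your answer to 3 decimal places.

Observing 3 successes and 3 failures updates Beta(0.5, 0.5) by adding the success and failure counts to the two shape parameters: α = 0.5+3 = 3.5, β = 0.5+3 = 3.5.
E[θ | data] = 3.5/(3.5+3.5) = 0.500.

Posterior mean ≈ 0.500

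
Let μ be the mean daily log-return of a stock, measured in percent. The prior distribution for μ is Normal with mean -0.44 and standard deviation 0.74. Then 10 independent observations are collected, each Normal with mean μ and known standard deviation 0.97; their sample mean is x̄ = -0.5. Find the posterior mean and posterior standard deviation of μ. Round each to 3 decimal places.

Posterior mean ≈ -0.491; posterior SD ≈ 0.283

Prior precision 1/τ₀² = 1/0.74² = 1.82615; data precision n/σ² = 10/0.97² = 10.6281.
Posterior precision = 1.82615 + 10.6281 = 12.4543, giving posterior SD = 1/√12.4543 = 0.283.
Posterior mean = (1.82615·-0.44 + 10.6281·-0.5) / 12.4543 = -0.491.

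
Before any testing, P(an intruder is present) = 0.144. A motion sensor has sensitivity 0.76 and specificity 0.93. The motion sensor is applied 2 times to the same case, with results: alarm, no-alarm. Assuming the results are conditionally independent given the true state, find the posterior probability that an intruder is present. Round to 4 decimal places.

With H the event that an intruder is present, the joint likelihood of the observed sequence is P(data|H) = 0.76·0.24 = 0.18240 and P(data|¬H) = 0.07·0.93 = 0.065100.
Bayes: P(H|data) = 0.144·0.18240 / (0.144·0.18240 + 0.856·0.065100) = 0.026266/0.081991 = 0.3203.

Posterior P(H) ≈ 0.3203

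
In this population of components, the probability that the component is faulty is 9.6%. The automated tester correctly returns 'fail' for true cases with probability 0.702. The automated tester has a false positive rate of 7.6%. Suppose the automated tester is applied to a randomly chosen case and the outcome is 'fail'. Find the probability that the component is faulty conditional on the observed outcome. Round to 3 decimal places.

P(H | E) ≈ 0.495

Write H for 'the component is faulty'. Prior odds H:¬H = 0.096/0.904 = 0.10619. For the 'fail' outcome, the likelihood ratio is 0.702/0.076 = 9.2368.
Posterior odds = 0.10619 × 9.2368 = 0.98090, so P(H|E) = 0.98090/(1+0.98090) = 0.495.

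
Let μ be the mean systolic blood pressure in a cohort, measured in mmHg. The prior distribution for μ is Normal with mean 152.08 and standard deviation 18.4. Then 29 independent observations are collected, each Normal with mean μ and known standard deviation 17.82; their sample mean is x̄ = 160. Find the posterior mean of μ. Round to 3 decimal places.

Posterior mean ≈ 159.752

Prior precision 1/τ₀² = 1/18.4² = 0.00295369; data precision n/σ² = 29/17.82² = 0.0913235.
Posterior precision = 0.00295369 + 0.0913235 = 0.0942772.
Posterior mean = (0.00295369·152.08 + 0.0913235·160) / 0.0942772 = 159.752.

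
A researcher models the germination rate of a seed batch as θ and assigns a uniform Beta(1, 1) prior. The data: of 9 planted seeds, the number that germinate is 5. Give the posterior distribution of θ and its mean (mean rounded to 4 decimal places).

Posterior: Beta(6, 5); mean ≈ 0.5455

Observing 5 successes and 4 failures updates Beta(1, 1) by adding the success and failure counts to the two shape parameters: α = 1+5 = 6, β = 1+4 = 5.
E[θ | data] = 6/(6+5) = 0.5455.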